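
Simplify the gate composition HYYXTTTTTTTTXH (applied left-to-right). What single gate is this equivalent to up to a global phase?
I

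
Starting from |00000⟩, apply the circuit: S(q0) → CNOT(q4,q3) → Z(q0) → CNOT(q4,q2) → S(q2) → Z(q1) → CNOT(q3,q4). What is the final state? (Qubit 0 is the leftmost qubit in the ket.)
|00000⟩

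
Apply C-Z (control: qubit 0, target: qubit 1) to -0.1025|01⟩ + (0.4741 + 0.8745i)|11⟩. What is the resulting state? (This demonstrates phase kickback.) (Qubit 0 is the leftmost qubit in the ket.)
-0.1025|01⟩ + (-0.4741 - 0.8745i)|11⟩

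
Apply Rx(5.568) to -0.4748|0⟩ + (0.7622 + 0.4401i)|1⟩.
(0.5988 - 0.2668i)|0⟩ + (-0.714 - 0.2461i)|1⟩

Rx(5.568) = [[cos(θ/2), −i·sin(θ/2)], [−i·sin(θ/2), cos(θ/2)]]; θ = 5.568, cos(θ/2) ≈ -0.936742, sin(θ/2) ≈ 0.35002.
With a = amp(|0⟩) = -0.4748 and b = amp(|1⟩) = (0.7622 + 0.4401i):
new amp(|0⟩) = (-0.936742)·a + (-0.35002i)·b = (0.5988 - 0.2668i)
new amp(|1⟩) = (-0.35002i)·a + (-0.936742)·b = (-0.714 - 0.2461i)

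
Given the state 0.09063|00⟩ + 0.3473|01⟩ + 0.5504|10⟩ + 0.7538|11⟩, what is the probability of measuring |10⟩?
0.3029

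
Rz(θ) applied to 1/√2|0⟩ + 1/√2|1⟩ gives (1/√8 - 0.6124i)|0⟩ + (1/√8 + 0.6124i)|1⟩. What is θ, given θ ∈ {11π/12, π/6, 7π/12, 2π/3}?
2π/3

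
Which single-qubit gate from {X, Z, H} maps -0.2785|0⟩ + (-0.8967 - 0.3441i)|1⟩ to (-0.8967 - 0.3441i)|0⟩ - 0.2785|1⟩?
X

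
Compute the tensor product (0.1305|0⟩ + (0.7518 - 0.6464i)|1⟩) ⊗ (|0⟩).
0.1305|00⟩ + (0.7518 - 0.6464i)|10⟩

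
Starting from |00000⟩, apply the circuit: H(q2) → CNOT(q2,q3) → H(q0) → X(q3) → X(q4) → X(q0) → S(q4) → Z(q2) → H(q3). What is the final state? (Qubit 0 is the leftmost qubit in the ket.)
(1/√8)i|00001⟩ - (1/√8)i|00011⟩ - (1/√8)i|00101⟩ - (1/√8)i|00111⟩ + (1/√8)i|10001⟩ - (1/√8)i|10011⟩ - (1/√8)i|10101⟩ - (1/√8)i|10111⟩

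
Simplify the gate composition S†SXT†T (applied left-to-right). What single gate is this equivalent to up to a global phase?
X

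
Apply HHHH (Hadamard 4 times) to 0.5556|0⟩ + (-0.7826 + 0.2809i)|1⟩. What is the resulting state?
0.5556|0⟩ + (-0.7826 + 0.2809i)|1⟩

H² = I, so an even number of Hadamards cancels: H^4 = I and the state is unchanged.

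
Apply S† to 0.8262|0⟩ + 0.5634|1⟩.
0.8262|0⟩ - 0.5634i|1⟩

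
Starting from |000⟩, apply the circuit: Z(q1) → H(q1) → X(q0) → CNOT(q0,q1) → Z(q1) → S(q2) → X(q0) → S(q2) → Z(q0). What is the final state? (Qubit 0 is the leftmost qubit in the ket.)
1/√2|000⟩ - 1/√2|010⟩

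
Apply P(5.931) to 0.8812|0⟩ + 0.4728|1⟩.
0.8812|0⟩ + (0.4438 - 0.1631i)|1⟩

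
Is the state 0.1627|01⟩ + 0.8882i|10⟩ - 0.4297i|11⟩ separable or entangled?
Entangled

Writing the state as a|00⟩ + b|01⟩ + c|10⟩ + d|11⟩, it is a product state iff ad − bc = 0.
Here (a, b, c, d) = (0, 0.1627, 0.8882i, -0.4297i): ad − bc = (0)(-0.4297i) − (0.1627)(0.8882i) = -0.1445i ≠ 0, so the state is entangled.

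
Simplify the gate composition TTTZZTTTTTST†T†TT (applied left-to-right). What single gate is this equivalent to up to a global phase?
S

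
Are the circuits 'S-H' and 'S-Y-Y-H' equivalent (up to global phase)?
Yes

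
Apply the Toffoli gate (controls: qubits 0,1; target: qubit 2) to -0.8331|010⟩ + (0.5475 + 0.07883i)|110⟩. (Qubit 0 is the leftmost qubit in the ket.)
-0.8331|010⟩ + (0.5475 + 0.07883i)|111⟩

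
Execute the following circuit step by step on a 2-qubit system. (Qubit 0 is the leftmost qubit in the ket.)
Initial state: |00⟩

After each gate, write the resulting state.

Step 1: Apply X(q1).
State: |01⟩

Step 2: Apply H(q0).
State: 1/√2|01⟩ + 1/√2|11⟩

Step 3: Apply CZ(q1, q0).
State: 1/√2|01⟩ - 1/√2|11⟩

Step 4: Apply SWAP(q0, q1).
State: 1/√2|10⟩ - 1/√2|11⟩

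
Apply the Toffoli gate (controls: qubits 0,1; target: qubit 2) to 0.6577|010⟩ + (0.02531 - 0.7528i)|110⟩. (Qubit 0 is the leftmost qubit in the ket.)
0.6577|010⟩ + (0.02531 - 0.7528i)|111⟩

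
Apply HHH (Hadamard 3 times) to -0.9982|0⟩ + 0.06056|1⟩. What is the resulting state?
-0.663|0⟩ - 0.7487|1⟩

H² = I, so H^3 = H: a single Hadamard. With (a, b) = (-0.9982, 0.06056), H gives ((a + b)/√2, (a − b)/√2) = (-0.663, -0.7487).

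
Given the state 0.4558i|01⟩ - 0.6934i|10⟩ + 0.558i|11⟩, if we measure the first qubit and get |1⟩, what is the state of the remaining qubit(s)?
-0.7791i|0⟩ + 0.6269i|1⟩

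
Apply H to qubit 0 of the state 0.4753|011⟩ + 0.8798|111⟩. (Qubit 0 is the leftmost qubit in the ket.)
0.9582|011⟩ - 0.286|111⟩

H on qubit 0 mixes each pair of kets that differ only in qubit 0: amplitudes (a, b) of (|…0…⟩, |…1…⟩) become ((a + b)/√2, (a − b)/√2). Kets absent from the input have amplitude 0.
(|011⟩, |111⟩): (a, b) = (0.4753, 0.8798) → (0.9582, -0.286)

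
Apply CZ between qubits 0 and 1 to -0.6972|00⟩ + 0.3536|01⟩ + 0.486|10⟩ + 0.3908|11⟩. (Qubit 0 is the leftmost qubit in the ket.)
-0.6972|00⟩ + 0.3536|01⟩ + 0.486|10⟩ - 0.3908|11⟩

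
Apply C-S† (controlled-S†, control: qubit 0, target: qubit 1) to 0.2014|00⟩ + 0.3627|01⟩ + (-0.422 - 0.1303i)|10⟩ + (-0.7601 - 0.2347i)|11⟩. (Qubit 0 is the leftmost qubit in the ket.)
0.2014|00⟩ + 0.3627|01⟩ + (-0.422 - 0.1303i)|10⟩ + (-0.2347 + 0.7601i)|11⟩

C-S† leaves the control-|0⟩ kets |00⟩, |01⟩ unchanged and applies S† to qubit 1 on the control-|1⟩ pair (|10⟩, |11⟩).
S† = [[1, 0], [0, -i]].
With a = amp(|10⟩) = (-0.422 - 0.1303i) and b = amp(|11⟩) = (-0.7601 - 0.2347i):
new amp(|10⟩) = (1)·a = (-0.422 - 0.1303i)
new amp(|11⟩) = (-i)·b = (-0.2347 + 0.7601i)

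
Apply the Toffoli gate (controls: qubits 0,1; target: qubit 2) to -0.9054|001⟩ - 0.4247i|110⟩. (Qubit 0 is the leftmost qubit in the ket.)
-0.9054|001⟩ - 0.4247i|111⟩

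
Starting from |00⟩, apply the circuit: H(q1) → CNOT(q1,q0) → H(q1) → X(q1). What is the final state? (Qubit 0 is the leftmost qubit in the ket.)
1/2|00⟩ + 1/2|01⟩ - 1/2|10⟩ + 1/2|11⟩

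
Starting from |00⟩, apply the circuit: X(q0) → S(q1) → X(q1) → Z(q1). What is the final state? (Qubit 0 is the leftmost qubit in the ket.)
-|11⟩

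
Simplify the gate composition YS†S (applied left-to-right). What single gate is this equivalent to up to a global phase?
Y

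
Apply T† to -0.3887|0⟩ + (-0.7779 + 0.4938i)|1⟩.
-0.3887|0⟩ + (-0.2009 + 0.8992i)|1⟩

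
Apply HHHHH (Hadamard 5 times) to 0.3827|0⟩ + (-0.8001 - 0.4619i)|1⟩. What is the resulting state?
(-0.2951 - 0.3266i)|0⟩ + (0.8364 + 0.3266i)|1⟩

H² = I, so H^5 = H: a single Hadamard. With (a, b) = (0.3827, (-0.8001 - 0.4619i)), H gives ((a + b)/√2, (a − b)/√2) = ((-0.2951 - 0.3266i), (0.8364 + 0.3266i)).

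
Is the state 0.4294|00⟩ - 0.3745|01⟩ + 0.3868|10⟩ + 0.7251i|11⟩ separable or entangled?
Entangled

Writing the state as a|00⟩ + b|01⟩ + c|10⟩ + d|11⟩, it is a product state iff ad − bc = 0.
Here (a, b, c, d) = (0.4294, -0.3745, 0.3868, 0.7251i): ad − bc = (0.4294)(0.7251i) − (-0.3745)(0.3868) = (0.1449 + 0.3114i) ≠ 0, so the state is entangled.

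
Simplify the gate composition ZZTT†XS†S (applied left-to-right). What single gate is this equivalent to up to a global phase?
X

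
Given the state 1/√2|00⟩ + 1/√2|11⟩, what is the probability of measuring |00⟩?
1/2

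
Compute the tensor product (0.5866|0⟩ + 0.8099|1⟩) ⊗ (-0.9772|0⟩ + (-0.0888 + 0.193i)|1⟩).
-0.5732|00⟩ + (-0.05209 + 0.1132i)|01⟩ - 0.7914|10⟩ + (-0.07192 + 0.1563i)|11⟩

amp(|b₁b₂…⟩) = product of the factor amplitudes for bits b₁, b₂, …; only kets whose every factor amplitude is nonzero survive.
|00⟩: (0.5866)(-0.9772) = -0.5732
|01⟩: (0.5866)(-0.0888 + 0.193i) = (-0.05209 + 0.1132i)
|10⟩: (0.8099)(-0.9772) = -0.7914
|11⟩: (0.8099)(-0.0888 + 0.193i) = (-0.07192 + 0.1563i)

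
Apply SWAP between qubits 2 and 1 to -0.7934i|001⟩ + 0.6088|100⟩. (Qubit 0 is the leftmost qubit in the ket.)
-0.7934i|010⟩ + 0.6088|100⟩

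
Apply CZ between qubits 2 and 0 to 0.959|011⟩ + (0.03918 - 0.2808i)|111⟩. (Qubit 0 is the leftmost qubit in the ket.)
0.959|011⟩ + (-0.03918 + 0.2808i)|111⟩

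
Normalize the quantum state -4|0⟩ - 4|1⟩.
-1/√2|0⟩ - 1/√2|1⟩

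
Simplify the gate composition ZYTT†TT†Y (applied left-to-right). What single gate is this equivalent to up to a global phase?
Z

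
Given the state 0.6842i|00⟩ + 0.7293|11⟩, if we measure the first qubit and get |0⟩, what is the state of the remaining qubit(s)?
i|0⟩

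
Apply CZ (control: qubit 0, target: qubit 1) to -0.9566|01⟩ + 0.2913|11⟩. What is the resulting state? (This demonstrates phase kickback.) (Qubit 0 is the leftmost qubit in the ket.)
-0.9566|01⟩ - 0.2913|11⟩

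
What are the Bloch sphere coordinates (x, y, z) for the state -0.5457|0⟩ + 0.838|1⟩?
(-0.9146, 0, -0.4045)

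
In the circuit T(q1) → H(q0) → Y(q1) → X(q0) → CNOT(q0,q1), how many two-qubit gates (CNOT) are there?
1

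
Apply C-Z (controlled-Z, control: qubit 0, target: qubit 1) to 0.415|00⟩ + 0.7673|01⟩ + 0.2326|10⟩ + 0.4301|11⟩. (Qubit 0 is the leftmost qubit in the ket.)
0.415|00⟩ + 0.7673|01⟩ + 0.2326|10⟩ - 0.4301|11⟩

C-Z leaves the control-|0⟩ kets |00⟩, |01⟩ unchanged and applies Z to qubit 1 on the control-|1⟩ pair (|10⟩, |11⟩).
Z = [[1, 0], [0, -1]].
With a = amp(|10⟩) = 0.2326 and b = amp(|11⟩) = 0.4301:
new amp(|10⟩) = (1)·a = 0.2326
new amp(|11⟩) = (-1)·b = -0.4301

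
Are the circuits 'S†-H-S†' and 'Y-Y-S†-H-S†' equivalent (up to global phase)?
Yes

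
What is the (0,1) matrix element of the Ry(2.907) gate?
-0.9931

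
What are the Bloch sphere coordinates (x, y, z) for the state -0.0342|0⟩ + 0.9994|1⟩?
(-0.06836, 0, -0.9976)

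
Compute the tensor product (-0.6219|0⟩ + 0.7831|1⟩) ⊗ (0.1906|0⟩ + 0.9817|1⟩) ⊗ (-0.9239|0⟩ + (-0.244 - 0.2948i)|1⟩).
0.1095|000⟩ + (0.02892 + 0.03494i)|001⟩ + 0.5641|010⟩ + (0.149 + 0.18i)|011⟩ - 0.1379|100⟩ + (-0.03642 - 0.044i)|101⟩ - 0.7103|110⟩ + (-0.1876 - 0.2266i)|111⟩

amp(|b₁b₂…⟩) = product of the factor amplitudes for bits b₁, b₂, …; only kets whose every factor amplitude is nonzero survive.
|000⟩: (-0.6219)(0.1906)(-0.9239) = 0.1095
|001⟩: (-0.6219)(0.1906)(-0.244 - 0.2948i) = (0.02892 + 0.03494i)
|010⟩: (-0.6219)(0.9817)(-0.9239) = 0.5641
|011⟩: (-0.6219)(0.9817)(-0.244 - 0.2948i) = (0.149 + 0.18i)
|100⟩: (0.7831)(0.1906)(-0.9239) = -0.1379
|101⟩: (0.7831)(0.1906)(-0.244 - 0.2948i) = (-0.03642 - 0.044i)
|110⟩: (0.7831)(0.9817)(-0.9239) = -0.7103
|111⟩: (0.7831)(0.9817)(-0.244 - 0.2948i) = (-0.1876 - 0.2266i)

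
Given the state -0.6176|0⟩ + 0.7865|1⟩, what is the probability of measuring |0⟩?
0.3814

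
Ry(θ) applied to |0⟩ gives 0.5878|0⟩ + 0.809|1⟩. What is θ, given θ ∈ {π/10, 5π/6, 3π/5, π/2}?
3π/5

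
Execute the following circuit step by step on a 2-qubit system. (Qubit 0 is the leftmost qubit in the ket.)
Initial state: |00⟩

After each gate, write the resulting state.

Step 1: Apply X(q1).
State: |01⟩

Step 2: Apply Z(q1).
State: -|01⟩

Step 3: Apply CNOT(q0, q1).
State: -|01⟩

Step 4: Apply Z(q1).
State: |01⟩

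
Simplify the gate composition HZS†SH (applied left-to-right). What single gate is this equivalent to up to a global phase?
X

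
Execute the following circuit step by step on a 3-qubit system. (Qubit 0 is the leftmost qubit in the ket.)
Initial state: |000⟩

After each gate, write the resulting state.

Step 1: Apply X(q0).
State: |100⟩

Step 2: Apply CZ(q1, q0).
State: |100⟩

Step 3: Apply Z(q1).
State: |100⟩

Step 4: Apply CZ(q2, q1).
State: |100⟩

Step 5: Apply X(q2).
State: |101⟩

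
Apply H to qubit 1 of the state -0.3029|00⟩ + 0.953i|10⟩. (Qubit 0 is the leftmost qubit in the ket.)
-0.2142|00⟩ - 0.2142|01⟩ + 0.6739i|10⟩ + 0.6739i|11⟩

H on qubit 1 mixes each pair of kets that differ only in qubit 1: amplitudes (a, b) of (|…0…⟩, |…1…⟩) become ((a + b)/√2, (a − b)/√2). Kets absent from the input have amplitude 0.
(|00⟩, |01⟩): (a, b) = (-0.3029, 0) → (-0.2142, -0.2142)
(|10⟩, |11⟩): (a, b) = (0.953i, 0) → (0.6739i, 0.6739i)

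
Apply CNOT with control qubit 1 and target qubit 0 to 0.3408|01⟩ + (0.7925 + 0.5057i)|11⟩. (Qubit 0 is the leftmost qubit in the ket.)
(0.7925 + 0.5057i)|01⟩ + 0.3408|11⟩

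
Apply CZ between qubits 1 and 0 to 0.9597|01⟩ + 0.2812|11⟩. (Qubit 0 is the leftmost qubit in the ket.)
0.9597|01⟩ - 0.2812|11⟩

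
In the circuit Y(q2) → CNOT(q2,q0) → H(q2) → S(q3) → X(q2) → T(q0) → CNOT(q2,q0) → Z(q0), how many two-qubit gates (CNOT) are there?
2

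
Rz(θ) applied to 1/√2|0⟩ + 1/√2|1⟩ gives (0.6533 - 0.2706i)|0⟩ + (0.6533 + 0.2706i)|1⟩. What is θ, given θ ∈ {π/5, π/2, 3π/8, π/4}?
π/4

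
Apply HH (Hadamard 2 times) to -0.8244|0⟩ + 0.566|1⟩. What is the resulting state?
-0.8244|0⟩ + 0.566|1⟩

H² = I, so an even number of Hadamards cancels: H^2 = I and the state is unchanged.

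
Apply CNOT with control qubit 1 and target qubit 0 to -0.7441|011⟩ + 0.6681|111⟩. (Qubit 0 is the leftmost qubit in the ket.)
0.6681|011⟩ - 0.7441|111⟩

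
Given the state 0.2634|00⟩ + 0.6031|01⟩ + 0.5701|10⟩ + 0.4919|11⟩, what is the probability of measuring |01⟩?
0.3637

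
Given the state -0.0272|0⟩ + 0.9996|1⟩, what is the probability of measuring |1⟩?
0.9992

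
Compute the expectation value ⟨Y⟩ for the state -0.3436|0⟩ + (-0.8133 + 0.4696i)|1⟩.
-0.3227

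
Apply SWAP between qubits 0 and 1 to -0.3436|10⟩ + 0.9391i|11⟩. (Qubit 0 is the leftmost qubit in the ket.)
-0.3436|01⟩ + 0.9391i|11⟩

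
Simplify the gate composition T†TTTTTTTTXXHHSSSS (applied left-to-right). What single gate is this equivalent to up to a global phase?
T†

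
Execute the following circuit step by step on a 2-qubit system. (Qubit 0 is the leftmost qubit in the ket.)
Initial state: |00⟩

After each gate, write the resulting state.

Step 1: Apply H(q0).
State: 1/√2|00⟩ + 1/√2|10⟩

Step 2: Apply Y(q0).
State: -(1/√2)i|00⟩ + (1/√2)i|10⟩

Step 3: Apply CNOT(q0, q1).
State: -(1/√2)i|00⟩ + (1/√2)i|11⟩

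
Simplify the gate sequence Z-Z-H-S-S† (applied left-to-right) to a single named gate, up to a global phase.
H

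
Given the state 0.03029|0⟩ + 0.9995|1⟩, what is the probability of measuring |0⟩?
0.0009175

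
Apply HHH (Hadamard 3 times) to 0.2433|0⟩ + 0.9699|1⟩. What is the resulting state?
0.8579|0⟩ - 0.5138|1⟩

H² = I, so H^3 = H: a single Hadamard. With (a, b) = (0.2433, 0.9699), H gives ((a + b)/√2, (a − b)/√2) = (0.8579, -0.5138).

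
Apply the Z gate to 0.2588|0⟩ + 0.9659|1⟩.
0.2588|0⟩ - 0.9659|1⟩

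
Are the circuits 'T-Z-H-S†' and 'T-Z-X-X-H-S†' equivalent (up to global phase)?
Yes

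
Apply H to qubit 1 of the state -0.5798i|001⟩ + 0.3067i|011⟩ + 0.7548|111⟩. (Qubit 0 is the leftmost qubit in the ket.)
-0.1931i|001⟩ - 0.6269i|011⟩ + 0.5337|101⟩ - 0.5337|111⟩

H on qubit 1 mixes each pair of kets that differ only in qubit 1: amplitudes (a, b) of (|…0…⟩, |…1…⟩) become ((a + b)/√2, (a − b)/√2). Kets absent from the input have amplitude 0.
(|001⟩, |011⟩): (a, b) = (-0.5798i, 0.3067i) → (-0.1931i, -0.6269i)
(|101⟩, |111⟩): (a, b) = (0, 0.7548) → (0.5337, -0.5337)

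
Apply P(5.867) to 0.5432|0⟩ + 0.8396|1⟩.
0.5432|0⟩ + (0.7679 - 0.3394i)|1⟩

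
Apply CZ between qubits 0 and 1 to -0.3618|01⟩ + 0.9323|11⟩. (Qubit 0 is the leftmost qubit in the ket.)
-0.3618|01⟩ - 0.9323|11⟩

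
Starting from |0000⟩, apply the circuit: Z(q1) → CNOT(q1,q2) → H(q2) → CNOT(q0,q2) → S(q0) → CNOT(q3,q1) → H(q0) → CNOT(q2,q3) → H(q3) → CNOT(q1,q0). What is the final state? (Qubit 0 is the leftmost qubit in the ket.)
1/√8|0000⟩ + 1/√8|0001⟩ + 1/√8|0010⟩ - 1/√8|0011⟩ + 1/√8|1000⟩ + 1/√8|1001⟩ + 1/√8|1010⟩ - 1/√8|1011⟩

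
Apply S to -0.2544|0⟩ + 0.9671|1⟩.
-0.2544|0⟩ + 0.9671i|1⟩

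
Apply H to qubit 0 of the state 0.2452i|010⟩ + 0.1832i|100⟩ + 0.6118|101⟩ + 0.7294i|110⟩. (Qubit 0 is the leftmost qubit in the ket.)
0.1295i|000⟩ + 0.4326|001⟩ + 0.6891i|010⟩ - 0.1295i|100⟩ - 0.4326|101⟩ - 0.3424i|110⟩

H on qubit 0 mixes each pair of kets that differ only in qubit 0: amplitudes (a, b) of (|…0…⟩, |…1…⟩) become ((a + b)/√2, (a − b)/√2). Kets absent from the input have amplitude 0.
(|000⟩, |100⟩): (a, b) = (0, 0.1832i) → (0.1295i, -0.1295i)
(|001⟩, |101⟩): (a, b) = (0, 0.6118) → (0.4326, -0.4326)
(|010⟩, |110⟩): (a, b) = (0.2452i, 0.7294i) → (0.6891i, -0.3424i)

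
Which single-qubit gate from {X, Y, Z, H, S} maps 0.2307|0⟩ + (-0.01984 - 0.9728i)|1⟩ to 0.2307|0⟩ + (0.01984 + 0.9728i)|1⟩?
Z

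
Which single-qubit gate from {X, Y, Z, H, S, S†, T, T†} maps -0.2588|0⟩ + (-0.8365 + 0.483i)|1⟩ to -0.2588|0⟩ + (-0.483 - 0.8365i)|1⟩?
S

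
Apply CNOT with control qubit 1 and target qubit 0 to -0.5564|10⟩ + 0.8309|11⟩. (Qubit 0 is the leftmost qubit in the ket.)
0.8309|01⟩ - 0.5564|10⟩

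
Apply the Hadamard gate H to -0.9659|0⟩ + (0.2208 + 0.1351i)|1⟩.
(-0.5269 + 0.09553i)|0⟩ + (-0.8391 - 0.09553i)|1⟩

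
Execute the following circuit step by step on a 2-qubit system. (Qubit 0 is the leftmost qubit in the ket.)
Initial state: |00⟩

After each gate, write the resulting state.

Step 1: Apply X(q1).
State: |01⟩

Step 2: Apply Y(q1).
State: -i|00⟩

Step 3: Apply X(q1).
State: -i|01⟩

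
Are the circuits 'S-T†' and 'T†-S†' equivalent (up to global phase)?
No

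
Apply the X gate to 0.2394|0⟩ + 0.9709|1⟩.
0.9709|0⟩ + 0.2394|1⟩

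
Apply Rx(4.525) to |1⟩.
-0.7702i|0⟩ - 0.6379|1⟩

Rx(4.525) = [[cos(θ/2), −i·sin(θ/2)], [−i·sin(θ/2), cos(θ/2)]]; θ = 4.525, cos(θ/2) ≈ -0.63785, sin(θ/2) ≈ 0.77016.
With a = amp(|0⟩) = 0 and b = amp(|1⟩) = 1:
new amp(|0⟩) = (-0.63785)·a + (-0.77016i)·b = -0.7702i
new amp(|1⟩) = (-0.77016i)·a + (-0.63785)·b = -0.6379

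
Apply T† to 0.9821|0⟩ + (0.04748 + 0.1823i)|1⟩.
0.9821|0⟩ + (0.1625 + 0.09533i)|1⟩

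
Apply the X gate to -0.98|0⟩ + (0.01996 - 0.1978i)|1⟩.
(0.01996 - 0.1978i)|0⟩ - 0.98|1⟩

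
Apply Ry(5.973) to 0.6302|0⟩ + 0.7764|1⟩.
-0.7426|0⟩ - 0.6697|1⟩

Ry(5.973) = [[cos(θ/2), −sin(θ/2)], [sin(θ/2), cos(θ/2)]]; θ = 5.973, cos(θ/2) ≈ -0.987997, sin(θ/2) ≈ 0.154472.
With a = amp(|0⟩) = 0.6302 and b = amp(|1⟩) = 0.7764:
new amp(|0⟩) = (-0.987997)·a + (-0.154472)·b = -0.7426
new amp(|1⟩) = (0.154472)·a + (-0.987997)·b = -0.6697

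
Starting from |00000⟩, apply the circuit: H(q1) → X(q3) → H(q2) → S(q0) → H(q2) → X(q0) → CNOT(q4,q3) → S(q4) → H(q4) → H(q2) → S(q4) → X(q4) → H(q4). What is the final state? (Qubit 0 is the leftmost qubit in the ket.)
(0.25 + 0.25i)|10010⟩ + (-0.25 + 0.25i)|10011⟩ + (0.25 + 0.25i)|10110⟩ + (-0.25 + 0.25i)|10111⟩ + (0.25 + 0.25i)|11010⟩ + (-0.25 + 0.25i)|11011⟩ + (0.25 + 0.25i)|11110⟩ + (-0.25 + 0.25i)|11111⟩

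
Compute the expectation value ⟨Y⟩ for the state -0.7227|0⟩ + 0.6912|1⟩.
0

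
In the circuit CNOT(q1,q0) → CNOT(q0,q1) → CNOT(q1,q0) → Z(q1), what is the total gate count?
4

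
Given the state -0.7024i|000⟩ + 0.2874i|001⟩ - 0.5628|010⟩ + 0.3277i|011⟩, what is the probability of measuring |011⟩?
0.1074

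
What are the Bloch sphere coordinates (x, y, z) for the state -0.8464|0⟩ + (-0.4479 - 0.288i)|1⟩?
(0.7582, 0.4875, 0.4328)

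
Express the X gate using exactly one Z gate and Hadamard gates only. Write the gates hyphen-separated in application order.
H-Z-H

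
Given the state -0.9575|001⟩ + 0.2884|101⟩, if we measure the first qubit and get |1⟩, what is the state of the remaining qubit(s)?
|01⟩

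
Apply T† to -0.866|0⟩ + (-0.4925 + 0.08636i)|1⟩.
-0.866|0⟩ + (-0.2872 + 0.4093i)|1⟩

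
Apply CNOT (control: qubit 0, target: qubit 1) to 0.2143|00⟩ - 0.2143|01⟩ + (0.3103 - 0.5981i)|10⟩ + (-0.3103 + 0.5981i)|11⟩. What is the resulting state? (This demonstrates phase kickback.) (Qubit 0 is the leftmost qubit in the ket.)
0.2143|00⟩ - 0.2143|01⟩ + (-0.3103 + 0.5981i)|10⟩ + (0.3103 - 0.5981i)|11⟩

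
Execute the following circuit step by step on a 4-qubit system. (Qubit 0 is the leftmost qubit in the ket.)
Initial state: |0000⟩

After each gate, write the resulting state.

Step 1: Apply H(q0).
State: 1/√2|0000⟩ + 1/√2|1000⟩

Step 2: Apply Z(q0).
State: 1/√2|0000⟩ - 1/√2|1000⟩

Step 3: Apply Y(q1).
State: (1/√2)i|0100⟩ - (1/√2)i|1100⟩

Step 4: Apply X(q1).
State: (1/√2)i|0000⟩ - (1/√2)i|1000⟩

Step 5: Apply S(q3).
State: (1/√2)i|0000⟩ - (1/√2)i|1000⟩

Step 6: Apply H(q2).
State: (1/2)i|0000⟩ + (1/2)i|0010⟩ - (1/2)i|1000⟩ - (1/2)i|1010⟩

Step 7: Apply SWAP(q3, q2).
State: (1/2)i|0000⟩ + (1/2)i|0001⟩ - (1/2)i|1000⟩ - (1/2)i|1001⟩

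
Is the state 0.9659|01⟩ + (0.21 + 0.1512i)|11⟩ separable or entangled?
Separable

Writing the state as a|00⟩ + b|01⟩ + c|10⟩ + d|11⟩, it is a product state iff ad − bc = 0.
Here (a, b, c, d) = (0, 0.9659, 0, (0.21 + 0.1512i)): ad − bc = (0)(0.21 + 0.1512i) − (0.9659)(0) = 0, so the state is separable.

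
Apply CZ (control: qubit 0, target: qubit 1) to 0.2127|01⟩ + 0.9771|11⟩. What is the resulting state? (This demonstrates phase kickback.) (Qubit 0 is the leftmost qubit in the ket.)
0.2127|01⟩ - 0.9771|11⟩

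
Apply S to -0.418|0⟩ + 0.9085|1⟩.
-0.418|0⟩ + 0.9085i|1⟩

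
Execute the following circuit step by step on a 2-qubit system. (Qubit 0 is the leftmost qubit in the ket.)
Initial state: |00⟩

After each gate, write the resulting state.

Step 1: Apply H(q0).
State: 1/√2|00⟩ + 1/√2|10⟩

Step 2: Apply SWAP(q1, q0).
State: 1/√2|00⟩ + 1/√2|01⟩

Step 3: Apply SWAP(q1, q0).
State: 1/√2|00⟩ + 1/√2|10⟩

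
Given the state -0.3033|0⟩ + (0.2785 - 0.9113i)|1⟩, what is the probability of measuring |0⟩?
0.09199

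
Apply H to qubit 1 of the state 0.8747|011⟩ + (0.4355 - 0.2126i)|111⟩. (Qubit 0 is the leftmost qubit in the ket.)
0.6185|001⟩ - 0.6185|011⟩ + (0.3079 - 0.1503i)|101⟩ + (-0.3079 + 0.1503i)|111⟩

H on qubit 1 mixes each pair of kets that differ only in qubit 1: amplitudes (a, b) of (|…0…⟩, |…1…⟩) become ((a + b)/√2, (a − b)/√2). Kets absent from the input have amplitude 0.
(|001⟩, |011⟩): (a, b) = (0, 0.8747) → (0.6185, -0.6185)
(|101⟩, |111⟩): (a, b) = (0, (0.4355 - 0.2126i)) → ((0.3079 - 0.1503i), (-0.3079 + 0.1503i))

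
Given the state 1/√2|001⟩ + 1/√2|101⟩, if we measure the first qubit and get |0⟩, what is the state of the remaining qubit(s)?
|01⟩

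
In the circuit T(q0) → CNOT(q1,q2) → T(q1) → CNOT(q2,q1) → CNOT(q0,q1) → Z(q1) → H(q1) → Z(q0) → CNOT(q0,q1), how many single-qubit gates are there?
5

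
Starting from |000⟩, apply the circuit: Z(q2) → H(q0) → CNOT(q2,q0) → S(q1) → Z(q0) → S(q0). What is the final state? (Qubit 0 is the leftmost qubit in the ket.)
1/√2|000⟩ - (1/√2)i|100⟩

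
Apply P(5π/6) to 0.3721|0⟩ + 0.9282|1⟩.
0.3721|0⟩ + (-0.8038 + 0.4641i)|1⟩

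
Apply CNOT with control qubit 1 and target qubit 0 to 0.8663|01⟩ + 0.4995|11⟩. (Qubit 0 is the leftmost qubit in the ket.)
0.4995|01⟩ + 0.8663|11⟩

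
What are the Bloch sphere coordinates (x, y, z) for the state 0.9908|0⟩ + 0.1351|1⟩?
(0.2677, 0, 0.9634)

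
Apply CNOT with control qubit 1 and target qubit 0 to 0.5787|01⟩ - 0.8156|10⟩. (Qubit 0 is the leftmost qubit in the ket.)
-0.8156|10⟩ + 0.5787|11⟩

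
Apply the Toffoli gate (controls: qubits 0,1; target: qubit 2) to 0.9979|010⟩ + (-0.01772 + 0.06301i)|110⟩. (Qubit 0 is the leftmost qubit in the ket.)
0.9979|010⟩ + (-0.01772 + 0.06301i)|111⟩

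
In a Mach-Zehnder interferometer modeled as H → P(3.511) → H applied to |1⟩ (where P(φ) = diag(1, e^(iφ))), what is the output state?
(0.9663 + 0.1805i)|0⟩ + (0.03373 - 0.1805i)|1⟩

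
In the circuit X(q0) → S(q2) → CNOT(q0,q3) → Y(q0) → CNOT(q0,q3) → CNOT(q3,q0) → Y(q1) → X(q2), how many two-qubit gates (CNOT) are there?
3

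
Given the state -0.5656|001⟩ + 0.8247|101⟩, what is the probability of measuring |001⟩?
0.3199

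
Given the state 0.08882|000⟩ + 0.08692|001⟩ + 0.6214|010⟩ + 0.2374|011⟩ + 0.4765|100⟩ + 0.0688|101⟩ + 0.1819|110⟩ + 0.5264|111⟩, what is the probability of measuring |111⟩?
0.2771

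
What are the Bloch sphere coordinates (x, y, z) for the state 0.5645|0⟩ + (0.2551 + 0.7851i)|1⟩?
(0.288, 0.8864, -0.3628)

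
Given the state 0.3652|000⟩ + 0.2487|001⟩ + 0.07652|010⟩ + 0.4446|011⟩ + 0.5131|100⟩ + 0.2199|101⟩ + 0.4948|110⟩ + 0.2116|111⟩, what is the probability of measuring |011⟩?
0.1977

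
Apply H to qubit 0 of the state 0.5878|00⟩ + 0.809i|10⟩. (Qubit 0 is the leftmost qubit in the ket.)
(0.4156 + 0.572i)|00⟩ + (0.4156 - 0.572i)|10⟩

H on qubit 0 mixes each pair of kets that differ only in qubit 0: amplitudes (a, b) of (|…0…⟩, |…1…⟩) become ((a + b)/√2, (a − b)/√2). Kets absent from the input have amplitude 0.
(|00⟩, |10⟩): (a, b) = (0.5878, 0.809i) → ((0.4156 + 0.572i), (0.4156 - 0.572i))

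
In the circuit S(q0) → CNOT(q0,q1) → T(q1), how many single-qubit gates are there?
2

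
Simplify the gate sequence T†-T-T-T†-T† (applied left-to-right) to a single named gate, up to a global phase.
T†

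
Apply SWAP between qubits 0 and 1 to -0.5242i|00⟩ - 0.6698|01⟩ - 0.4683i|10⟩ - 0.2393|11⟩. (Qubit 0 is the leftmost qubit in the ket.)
-0.5242i|00⟩ - 0.4683i|01⟩ - 0.6698|10⟩ - 0.2393|11⟩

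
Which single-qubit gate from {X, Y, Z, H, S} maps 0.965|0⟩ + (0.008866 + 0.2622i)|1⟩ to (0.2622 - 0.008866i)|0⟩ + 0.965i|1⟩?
Y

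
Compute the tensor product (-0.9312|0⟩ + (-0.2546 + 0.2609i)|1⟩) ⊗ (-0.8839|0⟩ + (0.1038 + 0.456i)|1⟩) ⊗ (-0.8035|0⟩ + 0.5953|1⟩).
-0.6614|000⟩ + 0.49|001⟩ + (0.07767 + 0.3412i)|010⟩ + (-0.05754 - 0.2528i)|011⟩ + (-0.1808 + 0.1853i)|100⟩ + (0.134 - 0.1373i)|101⟩ + (0.1168 + 0.07152i)|110⟩ + (-0.08656 - 0.05299i)|111⟩

amp(|b₁b₂…⟩) = product of the factor amplitudes for bits b₁, b₂, …; only kets whose every factor amplitude is nonzero survive.
|000⟩: (-0.9312)(-0.8839)(-0.8035) = -0.6614
|001⟩: (-0.9312)(-0.8839)(0.5953) = 0.49
|010⟩: (-0.9312)(0.1038 + 0.456i)(-0.8035) = (0.07767 + 0.3412i)
|011⟩: (-0.9312)(0.1038 + 0.456i)(0.5953) = (-0.05754 - 0.2528i)
|100⟩: (-0.2546 + 0.2609i)(-0.8839)(-0.8035) = (-0.1808 + 0.1853i)
|101⟩: (-0.2546 + 0.2609i)(-0.8839)(0.5953) = (0.134 - 0.1373i)
|110⟩: (-0.2546 + 0.2609i)(0.1038 + 0.456i)(-0.8035) = (0.1168 + 0.07152i)
|111⟩: (-0.2546 + 0.2609i)(0.1038 + 0.456i)(0.5953) = (-0.08656 - 0.05299i)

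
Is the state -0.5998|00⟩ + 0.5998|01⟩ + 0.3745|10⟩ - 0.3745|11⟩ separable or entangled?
Separable

Writing the state as a|00⟩ + b|01⟩ + c|10⟩ + d|11⟩, it is a product state iff ad − bc = 0.
Here (a, b, c, d) = (-0.5998, 0.5998, 0.3745, -0.3745): ad − bc = (-0.5998)(-0.3745) − (0.5998)(0.3745) = 0, so the state is separable.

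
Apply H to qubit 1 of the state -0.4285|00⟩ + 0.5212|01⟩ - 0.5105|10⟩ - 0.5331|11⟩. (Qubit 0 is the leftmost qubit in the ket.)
0.06555|00⟩ - 0.6715|01⟩ - 0.7379|10⟩ + 0.01598|11⟩

H on qubit 1 mixes each pair of kets that differ only in qubit 1: amplitudes (a, b) of (|…0…⟩, |…1…⟩) become ((a + b)/√2, (a − b)/√2). Kets absent from the input have amplitude 0.
(|00⟩, |01⟩): (a, b) = (-0.4285, 0.5212) → (0.06555, -0.6715)
(|10⟩, |11⟩): (a, b) = (-0.5105, -0.5331) → (-0.7379, 0.01598)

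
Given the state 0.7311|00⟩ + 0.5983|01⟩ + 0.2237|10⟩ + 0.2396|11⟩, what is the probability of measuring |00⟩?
0.5345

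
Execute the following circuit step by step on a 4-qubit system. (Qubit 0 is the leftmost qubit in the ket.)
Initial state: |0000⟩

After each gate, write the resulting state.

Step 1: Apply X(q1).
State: |0100⟩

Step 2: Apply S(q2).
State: |0100⟩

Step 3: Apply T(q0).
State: |0100⟩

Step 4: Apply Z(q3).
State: |0100⟩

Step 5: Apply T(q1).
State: (1/√2 + (1/√2)i)|0100⟩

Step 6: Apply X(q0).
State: (1/√2 + (1/√2)i)|1100⟩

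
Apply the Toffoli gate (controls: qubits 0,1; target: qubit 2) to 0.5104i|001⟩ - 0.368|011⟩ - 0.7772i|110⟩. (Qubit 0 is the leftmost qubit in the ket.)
0.5104i|001⟩ - 0.368|011⟩ - 0.7772i|111⟩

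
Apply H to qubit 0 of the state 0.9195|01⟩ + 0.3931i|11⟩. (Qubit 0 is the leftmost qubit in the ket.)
(0.6502 + 0.278i)|01⟩ + (0.6502 - 0.278i)|11⟩

H on qubit 0 mixes each pair of kets that differ only in qubit 0: amplitudes (a, b) of (|…0…⟩, |…1…⟩) become ((a + b)/√2, (a − b)/√2). Kets absent from the input have amplitude 0.
(|01⟩, |11⟩): (a, b) = (0.9195, 0.3931i) → ((0.6502 + 0.278i), (0.6502 - 0.278i))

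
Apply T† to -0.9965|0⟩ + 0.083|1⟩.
-0.9965|0⟩ + (0.05869 - 0.05869i)|1⟩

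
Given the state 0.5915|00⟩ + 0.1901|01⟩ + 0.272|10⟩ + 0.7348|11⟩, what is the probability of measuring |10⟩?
0.07398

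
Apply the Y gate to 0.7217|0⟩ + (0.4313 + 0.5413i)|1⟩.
(0.5413 - 0.4313i)|0⟩ + 0.7217i|1⟩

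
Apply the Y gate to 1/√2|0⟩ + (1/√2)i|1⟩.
1/√2|0⟩ + (1/√2)i|1⟩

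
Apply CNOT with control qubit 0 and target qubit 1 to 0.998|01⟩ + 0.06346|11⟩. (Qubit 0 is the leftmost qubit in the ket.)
0.998|01⟩ + 0.06346|10⟩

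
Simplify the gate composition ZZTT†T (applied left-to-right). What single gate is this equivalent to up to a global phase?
T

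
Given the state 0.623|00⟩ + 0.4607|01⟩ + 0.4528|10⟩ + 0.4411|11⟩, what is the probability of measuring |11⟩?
0.1946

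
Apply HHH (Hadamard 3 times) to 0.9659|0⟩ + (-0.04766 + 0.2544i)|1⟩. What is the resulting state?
(0.6493 + 0.1799i)|0⟩ + (0.7167 - 0.1799i)|1⟩

H² = I, so H^3 = H: a single Hadamard. With (a, b) = (0.9659, (-0.04766 + 0.2544i)), H gives ((a + b)/√2, (a − b)/√2) = ((0.6493 + 0.1799i), (0.7167 - 0.1799i)).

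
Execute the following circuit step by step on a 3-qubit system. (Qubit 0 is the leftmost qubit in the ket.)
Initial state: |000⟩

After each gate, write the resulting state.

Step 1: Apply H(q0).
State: 1/√2|000⟩ + 1/√2|100⟩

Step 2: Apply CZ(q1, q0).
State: 1/√2|000⟩ + 1/√2|100⟩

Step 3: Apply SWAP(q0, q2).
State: 1/√2|000⟩ + 1/√2|001⟩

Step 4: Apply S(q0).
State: 1/√2|000⟩ + 1/√2|001⟩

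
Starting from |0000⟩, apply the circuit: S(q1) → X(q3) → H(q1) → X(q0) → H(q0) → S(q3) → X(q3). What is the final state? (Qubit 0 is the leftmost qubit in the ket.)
(1/2)i|0000⟩ + (1/2)i|0100⟩ - (1/2)i|1000⟩ - (1/2)i|1100⟩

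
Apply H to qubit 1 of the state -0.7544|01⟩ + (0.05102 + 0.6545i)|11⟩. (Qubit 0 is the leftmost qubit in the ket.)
-0.5334|00⟩ + 0.5334|01⟩ + (0.03608 + 0.4628i)|10⟩ + (-0.03608 - 0.4628i)|11⟩

H on qubit 1 mixes each pair of kets that differ only in qubit 1: amplitudes (a, b) of (|…0…⟩, |…1…⟩) become ((a + b)/√2, (a − b)/√2). Kets absent from the input have amplitude 0.
(|00⟩, |01⟩): (a, b) = (0, -0.7544) → (-0.5334, 0.5334)
(|10⟩, |11⟩): (a, b) = (0, (0.05102 + 0.6545i)) → ((0.03608 + 0.4628i), (-0.03608 - 0.4628i))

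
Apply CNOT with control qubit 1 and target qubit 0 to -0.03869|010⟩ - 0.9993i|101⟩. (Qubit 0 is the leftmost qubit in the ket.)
-0.9993i|101⟩ - 0.03869|110⟩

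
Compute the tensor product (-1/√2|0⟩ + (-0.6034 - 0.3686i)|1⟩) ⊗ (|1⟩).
-1/√2|01⟩ + (-0.6034 - 0.3686i)|11⟩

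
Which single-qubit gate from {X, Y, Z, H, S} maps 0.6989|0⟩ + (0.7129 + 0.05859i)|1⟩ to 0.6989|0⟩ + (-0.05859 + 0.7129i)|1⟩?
S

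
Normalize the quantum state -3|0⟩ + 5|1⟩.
-0.5145|0⟩ + 0.8575|1⟩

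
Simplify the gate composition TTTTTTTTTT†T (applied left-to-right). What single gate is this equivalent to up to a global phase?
T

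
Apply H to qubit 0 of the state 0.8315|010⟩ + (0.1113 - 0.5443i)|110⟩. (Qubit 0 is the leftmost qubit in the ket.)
(0.6667 - 0.3849i)|010⟩ + (0.5093 + 0.3849i)|110⟩

H on qubit 0 mixes each pair of kets that differ only in qubit 0: amplitudes (a, b) of (|…0…⟩, |…1…⟩) become ((a + b)/√2, (a − b)/√2). Kets absent from the input have amplitude 0.
(|010⟩, |110⟩): (a, b) = (0.8315, (0.1113 - 0.5443i)) → ((0.6667 - 0.3849i), (0.5093 + 0.3849i))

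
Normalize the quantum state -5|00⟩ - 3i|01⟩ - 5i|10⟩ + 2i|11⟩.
-0.6299|00⟩ - (1/√7)i|01⟩ - 0.6299i|10⟩ + 0.252i|11⟩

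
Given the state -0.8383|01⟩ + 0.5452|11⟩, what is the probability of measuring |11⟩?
0.2972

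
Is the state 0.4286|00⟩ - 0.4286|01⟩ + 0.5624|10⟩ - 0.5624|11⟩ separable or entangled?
Separable

Writing the state as a|00⟩ + b|01⟩ + c|10⟩ + d|11⟩, it is a product state iff ad − bc = 0.
Here (a, b, c, d) = (0.4286, -0.4286, 0.5624, -0.5624): ad − bc = (0.4286)(-0.5624) − (-0.4286)(0.5624) = 0, so the state is separable.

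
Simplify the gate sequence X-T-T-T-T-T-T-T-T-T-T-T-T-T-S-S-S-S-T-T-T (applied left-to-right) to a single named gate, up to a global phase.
X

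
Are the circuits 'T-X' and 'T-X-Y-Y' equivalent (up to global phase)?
Yes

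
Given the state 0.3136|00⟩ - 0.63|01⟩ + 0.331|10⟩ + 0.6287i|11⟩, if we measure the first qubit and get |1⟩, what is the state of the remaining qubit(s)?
0.4659|0⟩ + 0.8849i|1⟩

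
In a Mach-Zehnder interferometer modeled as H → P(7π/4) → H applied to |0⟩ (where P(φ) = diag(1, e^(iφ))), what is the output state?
(0.8536 - (1/√8)i)|0⟩ + (0.1464 + (1/√8)i)|1⟩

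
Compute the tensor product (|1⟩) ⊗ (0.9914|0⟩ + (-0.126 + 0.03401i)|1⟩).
0.9914|10⟩ + (-0.126 + 0.03401i)|11⟩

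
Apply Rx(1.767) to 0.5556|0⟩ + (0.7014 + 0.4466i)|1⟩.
(0.6977 - 0.5422i)|0⟩ + (0.445 - 0.1461i)|1⟩

Rx(1.767) = [[cos(θ/2), −i·sin(θ/2)], [−i·sin(θ/2), cos(θ/2)]]; θ = 1.767, cos(θ/2) ≈ 0.63445, sin(θ/2) ≈ 0.772964.
With a = amp(|0⟩) = 0.5556 and b = amp(|1⟩) = (0.7014 + 0.4466i):
new amp(|0⟩) = (0.63445)·a + (-0.772964i)·b = (0.6977 - 0.5422i)
new amp(|1⟩) = (-0.772964i)·a + (0.63445)·b = (0.445 - 0.1461i)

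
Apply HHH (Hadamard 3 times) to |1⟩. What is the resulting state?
1/√2|0⟩ - 1/√2|1⟩

H² = I, so H^3 = H: a single Hadamard. With (a, b) = (0, 1), H gives ((a + b)/√2, (a − b)/√2) = (1/√2, -1/√2).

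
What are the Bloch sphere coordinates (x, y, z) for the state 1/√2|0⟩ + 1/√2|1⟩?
(1, 0, 0)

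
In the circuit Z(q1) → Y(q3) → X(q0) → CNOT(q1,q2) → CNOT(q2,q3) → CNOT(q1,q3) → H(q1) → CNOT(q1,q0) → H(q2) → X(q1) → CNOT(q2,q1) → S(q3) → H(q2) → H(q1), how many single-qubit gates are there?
9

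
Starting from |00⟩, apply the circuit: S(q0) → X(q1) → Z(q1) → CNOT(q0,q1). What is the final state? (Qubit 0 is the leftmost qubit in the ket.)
-|01⟩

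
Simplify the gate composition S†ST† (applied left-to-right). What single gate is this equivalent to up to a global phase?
T†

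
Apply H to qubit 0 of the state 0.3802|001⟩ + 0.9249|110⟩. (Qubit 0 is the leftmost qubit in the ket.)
0.2688|001⟩ + 0.654|010⟩ + 0.2688|101⟩ - 0.654|110⟩

H on qubit 0 mixes each pair of kets that differ only in qubit 0: amplitudes (a, b) of (|…0…⟩, |…1…⟩) become ((a + b)/√2, (a − b)/√2). Kets absent from the input have amplitude 0.
(|001⟩, |101⟩): (a, b) = (0.3802, 0) → (0.2688, 0.2688)
(|010⟩, |110⟩): (a, b) = (0, 0.9249) → (0.654, -0.654)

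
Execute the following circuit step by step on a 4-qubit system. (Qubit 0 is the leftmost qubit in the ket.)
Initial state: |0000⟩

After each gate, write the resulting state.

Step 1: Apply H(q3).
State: 1/√2|0000⟩ + 1/√2|0001⟩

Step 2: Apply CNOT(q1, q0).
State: 1/√2|0000⟩ + 1/√2|0001⟩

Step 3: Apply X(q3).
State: 1/√2|0000⟩ + 1/√2|0001⟩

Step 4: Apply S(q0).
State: 1/√2|0000⟩ + 1/√2|0001⟩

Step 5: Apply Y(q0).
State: (1/√2)i|1000⟩ + (1/√2)i|1001⟩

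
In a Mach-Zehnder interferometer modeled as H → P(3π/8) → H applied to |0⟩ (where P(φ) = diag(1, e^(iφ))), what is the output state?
(0.6913 + 0.4619i)|0⟩ + (0.3087 - 0.4619i)|1⟩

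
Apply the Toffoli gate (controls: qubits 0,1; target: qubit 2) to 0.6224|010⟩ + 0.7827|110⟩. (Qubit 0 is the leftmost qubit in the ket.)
0.6224|010⟩ + 0.7827|111⟩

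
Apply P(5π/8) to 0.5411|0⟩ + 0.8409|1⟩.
0.5411|0⟩ + (-0.3218 + 0.7769i)|1⟩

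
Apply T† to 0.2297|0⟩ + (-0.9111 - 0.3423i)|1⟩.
0.2297|0⟩ + (-0.8863 + 0.4022i)|1⟩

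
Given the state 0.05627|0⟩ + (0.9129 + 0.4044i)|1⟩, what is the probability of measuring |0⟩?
0.003166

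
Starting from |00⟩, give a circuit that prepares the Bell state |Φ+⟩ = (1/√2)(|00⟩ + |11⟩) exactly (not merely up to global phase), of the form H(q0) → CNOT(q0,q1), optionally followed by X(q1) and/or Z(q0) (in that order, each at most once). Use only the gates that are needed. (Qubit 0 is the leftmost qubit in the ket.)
H(q0) → CNOT(q0,q1)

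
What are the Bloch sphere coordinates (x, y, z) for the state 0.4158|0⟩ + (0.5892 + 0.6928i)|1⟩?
(0.49, 0.5761, -0.6542)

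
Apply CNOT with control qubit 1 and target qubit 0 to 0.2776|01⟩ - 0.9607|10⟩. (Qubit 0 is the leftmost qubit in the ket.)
-0.9607|10⟩ + 0.2776|11⟩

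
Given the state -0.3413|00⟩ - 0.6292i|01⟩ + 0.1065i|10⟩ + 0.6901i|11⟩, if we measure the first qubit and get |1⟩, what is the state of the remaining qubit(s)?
0.1525i|0⟩ + 0.9883i|1⟩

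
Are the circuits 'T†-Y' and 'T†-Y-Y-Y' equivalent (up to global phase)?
Yes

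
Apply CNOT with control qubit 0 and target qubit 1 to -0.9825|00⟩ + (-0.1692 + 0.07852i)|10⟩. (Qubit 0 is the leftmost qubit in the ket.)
-0.9825|00⟩ + (-0.1692 + 0.07852i)|11⟩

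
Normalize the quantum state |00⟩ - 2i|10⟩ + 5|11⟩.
0.1826|00⟩ - 0.3651i|10⟩ + 0.9129|11⟩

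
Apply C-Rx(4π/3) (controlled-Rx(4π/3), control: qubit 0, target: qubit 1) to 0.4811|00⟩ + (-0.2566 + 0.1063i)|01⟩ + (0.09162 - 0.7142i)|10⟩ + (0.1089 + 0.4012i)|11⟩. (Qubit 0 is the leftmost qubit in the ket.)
0.4811|00⟩ + (-0.2566 + 0.1063i)|01⟩ + (0.3016 + 0.2628i)|10⟩ + (-0.673 - 0.2799i)|11⟩

C-Rx(4π/3) leaves the control-|0⟩ kets |00⟩, |01⟩ unchanged and applies Rx(4π/3) to qubit 1 on the control-|1⟩ pair (|10⟩, |11⟩).
Rx(4π/3) = [[cos(θ/2), −i·sin(θ/2)], [−i·sin(θ/2), cos(θ/2)]]; θ = 4π/3, cos(θ/2) ≈ -0.5, sin(θ/2) ≈ 0.866025.
With a = amp(|10⟩) = (0.09162 - 0.7142i) and b = amp(|11⟩) = (0.1089 + 0.4012i):
new amp(|10⟩) = (-0.5)·a + (-0.866025i)·b = (0.3016 + 0.2628i)
new amp(|11⟩) = (-0.866025i)·a + (-0.5)·b = (-0.673 - 0.2799i)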